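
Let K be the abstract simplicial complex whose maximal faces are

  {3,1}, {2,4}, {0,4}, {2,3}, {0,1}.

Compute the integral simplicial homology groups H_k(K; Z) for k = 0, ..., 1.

H_0 ≅ Z,  H_1 ≅ Z.

Order the vertices as 0 < 1 < 2 < 3 < 4. Listing each simplex with vertices in this order, K has dimension 1 with simplices:

  0-simplices (5): [0], [1], [2], [3], [4]
  1-simplices (5): [0,1], [0,4], [1,3], [2,3], [2,4]

Hence C_0 ≅ Z^5, C_1 ≅ Z^5.

The boundary map ∂_1: C_1 → C_0 sends each edge [p,q] (with p < q) to q − p. For instance
  ∂[1,3] = [3] − [1].
The 5×5 boundary matrix has rank 4 and Smith normal form diag(1,1,1,1).

Computing H_k = (kernel of ∂_k) / (image of ∂_{k+1}):

  H_0: rank C_0 − rank ∂_1 = 5 − 4 = 1, and the invariant factors of ∂_1 are all 1, so H_0 ≅ Z.
  H_1: rank ker ∂_1 − rank ∂_2 = (5 − 4) − 0 = 1, and there is no ∂_2, so H_1 ≅ Z.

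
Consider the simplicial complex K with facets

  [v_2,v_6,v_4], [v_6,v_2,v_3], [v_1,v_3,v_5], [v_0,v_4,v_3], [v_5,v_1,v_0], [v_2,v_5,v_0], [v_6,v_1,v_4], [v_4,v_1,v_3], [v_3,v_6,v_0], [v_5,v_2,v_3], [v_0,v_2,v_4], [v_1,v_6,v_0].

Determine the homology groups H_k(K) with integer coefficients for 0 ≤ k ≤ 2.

We work with the vertex ordering v_0 < v_1 < v_2 < v_3 < v_4 < v_5 < v_6. The simplices of K, each written with vertices in increasing order, are:

  0-simplices (7): [v_0], [v_1], [v_2], [v_3], [v_4], [v_5], [v_6]
  1-simplices (18): (18 of them)
  2-simplices (12): (12 of them)

giving chain groups C_0 ≅ Z^7, C_1 ≅ Z^18, C_2 ≅ Z^12.

Boundary ∂_1: C_1 → C_0 maps an edge to its endpoints' difference, ∂[p,q] = q − p. For instance
  ∂[v_0,v_3] = [v_3] − [v_0].
The 7×18 boundary matrix has rank 6 and Smith normal form diag(1,1,1,1,1,1).

Boundary ∂_2: C_2 → C_1 acts by ∂[p,q,r] = [q,r] − [p,r] + [p,q]. For instance
  ∂[v_2,v_3,v_5] = [v_3,v_5] − [v_2,v_5] + [v_2,v_3],
  ∂[v_0,v_2,v_4] = [v_2,v_4] − [v_0,v_4] + [v_0,v_2].
The 18×12 boundary matrix has rank 12 and Smith normal form diag(1,1,1,1,1,1,1,1,1,1,1,2).

Computing H_k = (kernel of ∂_k) / (image of ∂_{k+1}):

  H_0: rank C_0 − rank ∂_1 = 7 − 6 = 1, and the invariant factors of ∂_1 are all 1, so H_0 = Z.
  H_1: rank ker ∂_1 − rank ∂_2 = (18 − 6) − 12 = 0, and ∂_2 has invariant factor 2 > 1, so H_1 = Z/2Z.
  H_2: rank ker ∂_2 − rank ∂_3 = (12 − 12) − 0 = 0, and there is no ∂_3, so H_2 = 0.

(K is a triangulation of the real projective plane RP^2.)

H_0 = Z,  H_1 = Z/2Z,  H_2 = 0.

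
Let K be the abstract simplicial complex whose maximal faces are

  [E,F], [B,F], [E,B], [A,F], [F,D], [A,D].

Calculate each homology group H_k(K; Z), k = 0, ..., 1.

K has 5 vertices, 6 edges.
rank ∂_0 = 0, rank ∂_1 = 4 ⇒ b_0 = 5 − 0 − 4 = 1; all invariant factors of ∂_1 are 1 so no torsion. So H_0 ≅ Z.
rank ∂_1 = 4, rank ∂_2 = 0 ⇒ b_1 = 6 − 4 − 0 = 2. So H_1 ≅ Z^2.

H_0 = Z,  H_1 = Z^2.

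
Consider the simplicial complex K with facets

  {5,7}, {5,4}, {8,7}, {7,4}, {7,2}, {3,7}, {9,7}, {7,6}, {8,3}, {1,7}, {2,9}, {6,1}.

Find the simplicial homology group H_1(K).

H_1 = Z^4.

Order the vertices as 1 < 2 < 3 < 4 < 5 < 6 < 7 < 8 < 9. Listing each simplex with vertices in this order, K has dimension 1 with simplices:

  0-simplices (9): [1], [2], [3], [4], [5], [6], [7], [8], [9]
  1-simplices (12): [1,6], [1,7], [2,7], [2,9], [3,7], [3,8], [4,5], [4,7], [5,7], [6,7], [7,8], [7,9]

giving chain groups C_0 ≅ Z^9, C_1 ≅ Z^12.

Boundary ∂_1: C_1 → C_0 sends each edge [p,q] (with p < q) to q − p.
The resulting 9×12 matrix has rank 8, and its Smith normal form has invariant factors (1,1,1,1,1,1,1,1).

From H_k ≅ ker(∂_k) / im(∂_{k+1}) we obtain:

  H_1: rank ker ∂_1 − rank ∂_2 = (12 − 8) − 0 = 4, and there is no ∂_2, so H_1 = Z^4.

(K is a triangulation of a wedge of 4 circles.)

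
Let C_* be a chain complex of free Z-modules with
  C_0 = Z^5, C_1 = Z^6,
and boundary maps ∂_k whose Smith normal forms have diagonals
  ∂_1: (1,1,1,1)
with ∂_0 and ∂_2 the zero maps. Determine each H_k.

H_0 = Z,  H_1 = Z^2.

H_0: b_0 = 5 − 0 − 4 = 1; torsion from ∂_1 factors > 1: none. So H_0 = Z.
H_1: b_1 = 6 − 4 − 0 = 2; torsion from ∂_2 factors > 1: none. So H_1 = Z^2.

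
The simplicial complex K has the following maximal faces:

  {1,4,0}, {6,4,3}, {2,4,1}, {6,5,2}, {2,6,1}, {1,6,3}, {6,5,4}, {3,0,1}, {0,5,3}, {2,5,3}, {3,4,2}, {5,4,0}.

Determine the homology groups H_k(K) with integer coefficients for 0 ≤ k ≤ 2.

K has 7 vertices, 18 edges, 12 triangles.
rank ∂_0 = 0, rank ∂_1 = 6 ⇒ b_0 = 7 − 0 − 6 = 1; all invariant factors of ∂_1 are 1 so no torsion. So H_0 = Z.
rank ∂_1 = 6, rank ∂_2 = 12 ⇒ b_1 = 18 − 6 − 12 = 0; ∂_2 has invariant factor(s) [2] giving torsion. So H_1 = Z/2Z.
rank ∂_2 = 12, rank ∂_3 = 0 ⇒ b_2 = 12 − 12 − 0 = 0. So H_2 = 0.

H_0 = Z,  H_1 = Z/2Z,  H_2 = 0.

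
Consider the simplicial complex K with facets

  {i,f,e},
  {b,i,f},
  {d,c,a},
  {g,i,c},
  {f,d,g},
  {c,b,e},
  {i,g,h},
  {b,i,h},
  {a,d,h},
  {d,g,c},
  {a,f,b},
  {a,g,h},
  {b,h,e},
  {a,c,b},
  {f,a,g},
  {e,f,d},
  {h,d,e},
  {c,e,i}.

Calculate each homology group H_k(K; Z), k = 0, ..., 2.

Order the vertices as a < b < c < d < e < f < g < h < i. Listing each simplex with vertices in this order, K has dimension 2 with simplices:

  0-simplices (9): a, b, c, d, e, f, g, h, i
  1-simplices (27): ab, ac, ad, af, ag, ah, bc, be, bf, bh, bi, cd, ce, cg, ci, de, df, dg, dh, ef, eh, ei, fg, fi, gh, gi, hi
  2-simplices (18): abc, abf, acd, adh, afg, agh, bce, beh, bfi, bhi, cdg, cei, cgi, def, deh, dfg, efi, ghi

so the chain groups are C_0 ≅ Z^9, C_1 ≅ Z^27, C_2 ≅ Z^18.

∂_1: C_1 → C_0 sends each edge [p,q] (with p < q) to q − p. For instance
  ∂fi = i − f.
The resulting 9×27 matrix has rank 8, and its Smith normal form has invariant factors (1,1,1,1,1,1,1,1).

∂_2: C_2 → C_1 acts by ∂[p,q,r] = [q,r] − [p,r] + [p,q]. For instance
  ∂bhi = hi − bi + bh,
  ∂cgi = gi − ci + cg.
The resulting 27×18 matrix has rank 18, and its Smith normal form has invariant factors (1,1,1,1,1,1,1,1,1,1,1,1,1,1,1,1,1,2).

Now H_k = ker ∂_k / im ∂_{k+1}, so:

  H_0: rank C_0 − rank ∂_1 = 9 − 8 = 1, and the invariant factors of ∂_1 are all 1, so H_0 ≅ Z.
  H_1: rank ker ∂_1 − rank ∂_2 = (27 − 8) − 18 = 1, and ∂_2 has invariant factor 2 > 1, so H_1 ≅ Z ⊕ Z/2Z.
  H_2: rank ker ∂_2 − rank ∂_3 = (18 − 18) − 0 = 0, and there is no ∂_3, so H_2 ≅ 0.

H_0 = Z,  H_1 = Z ⊕ Z/2Z,  H_2 = 0.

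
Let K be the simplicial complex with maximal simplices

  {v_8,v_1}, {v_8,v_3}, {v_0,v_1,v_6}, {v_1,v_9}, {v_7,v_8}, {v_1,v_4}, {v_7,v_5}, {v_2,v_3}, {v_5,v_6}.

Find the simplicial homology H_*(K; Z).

Fix the vertex order v_0 < v_1 < v_2 < v_3 < v_4 < v_5 < v_6 < v_7 < v_8 < v_9 and write every simplex with vertices in increasing order. Then dim K = 2 and the simplices of K are:

  0-simplices (10): [v_0], [v_1], [v_2], [v_3], [v_4], [v_5], [v_6], [v_7], [v_8], [v_9]
  1-simplices (11): [v_0,v_1], [v_0,v_6], [v_1,v_4], [v_1,v_6], [v_1,v_8], [v_1,v_9], [v_2,v_3], [v_3,v_8], [v_5,v_6], [v_5,v_7], [v_7,v_8]
  2-simplices (1): [v_0,v_1,v_6]

so the chain groups are C_0 ≅ Z^10, C_1 ≅ Z^11, C_2 ≅ Z^1.

Boundary ∂_1: C_1 → C_0 is given by ∂[p,q] = [q] − [p].
This gives a 10×11 integer matrix of rank 9; reducing to Smith normal form yields diagonal entries (1,1,1,1,1,1,1,1,1).

Boundary ∂_2: C_2 → C_1 sends each 2-simplex [p,q,r] to [q,r] − [p,r] + [p,q]. For instance
  ∂[v_0,v_1,v_6] = [v_1,v_6] − [v_0,v_6] + [v_0,v_1].
The resulting 11×1 matrix has rank 1, and its Smith normal form has invariant factors (1).

Now H_k = ker ∂_k / im ∂_{k+1}, so:

  H_0: rank C_0 − rank ∂_1 = 10 − 9 = 1, and the invariant factors of ∂_1 are all 1, so H_0 = Z.
  H_1: rank ker ∂_1 − rank ∂_2 = (11 − 9) − 1 = 1, and the invariant factors of ∂_2 are all 1, so H_1 = Z.
  H_2: rank ker ∂_2 − rank ∂_3 = (1 − 1) − 0 = 0, and there is no ∂_3, so H_2 = 0.

H_0 ≅ Z,  H_1 ≅ Z,  H_2 = 0.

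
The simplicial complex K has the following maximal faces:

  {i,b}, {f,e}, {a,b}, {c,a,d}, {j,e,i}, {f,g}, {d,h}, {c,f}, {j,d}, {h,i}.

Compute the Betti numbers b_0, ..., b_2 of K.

b_0 = 1, b_1 = 3, b_2 = 0.

Order the vertices as a < b < c < d < e < f < g < h < i < j. Listing each simplex with vertices in this order, K has dimension 2 with simplices:

  0-simplices (10): a, b, c, d, e, f, g, h, i, j
  1-simplices (14): ab, ac, ad, bi, cd, cf, dh, dj, ef, ei, ej, fg, hi, ij
  2-simplices (2): acd, eij

Hence C_0 ≅ Z^10, C_1 ≅ Z^14, C_2 ≅ Z^2.

Boundary ∂_1: C_1 → C_0 sends each edge [p,q] (with p < q) to q − p.
The 10×14 boundary matrix has rank 9 and Smith normal form diag(1,1,1,1,1,1,1,1,1).

∂_2: C_2 → C_1 acts by ∂[p,q,r] = [q,r] − [p,r] + [p,q]. For instance
  ∂eij = ij − ej + ei,
  ∂acd = cd − ad + ac.
This gives a 14×2 integer matrix of rank 2; reducing to Smith normal form yields diagonal entries (1,1).

Computing H_k = (kernel of ∂_k) / (image of ∂_{k+1}):

  H_0: rank C_0 − rank ∂_1 = 10 − 9 = 1, and the invariant factors of ∂_1 are all 1, so H_0 = Z.
  H_1: rank ker ∂_1 − rank ∂_2 = (14 − 9) − 2 = 3, and the invariant factors of ∂_2 are all 1, so H_1 = Z^3.
  H_2: rank ker ∂_2 − rank ∂_3 = (2 − 2) − 0 = 0, and there is no ∂_3, so H_2 = 0.

Hence the Betti numbers are b_0 = 1, b_1 = 3, b_2 = 0.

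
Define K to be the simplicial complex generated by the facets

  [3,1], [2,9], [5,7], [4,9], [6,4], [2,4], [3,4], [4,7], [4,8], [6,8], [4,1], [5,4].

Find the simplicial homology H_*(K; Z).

Order the vertices as 1 < 2 < 3 < 4 < 5 < 6 < 7 < 8 < 9. Listing each simplex with vertices in this order, K has dimension 1 with simplices:

  0-simplices (9): [1], [2], [3], [4], [5], [6], [7], [8], [9]
  1-simplices (12): [1,3], [1,4], [2,4], [2,9], [3,4], [4,5], [4,6], [4,7], [4,8], [4,9], [5,7], [6,8]

giving chain groups C_0 ≅ Z^9, C_1 ≅ Z^12.

∂_1: C_1 → C_0 is given by ∂[p,q] = [q] − [p]. For instance
  ∂[2,9] = [9] − [2].
The 9×12 boundary matrix has rank 8 and Smith normal form diag(1,1,1,1,1,1,1,1).

Computing H_k = (kernel of ∂_k) / (image of ∂_{k+1}):

  H_0: rank C_0 − rank ∂_1 = 9 − 8 = 1, and the invariant factors of ∂_1 are all 1, so H_0 = Z.
  H_1: rank ker ∂_1 − rank ∂_2 = (12 − 8) − 0 = 4, and there is no ∂_2, so H_1 = Z^4.

H_0 = Z,  H_1 = Z^4.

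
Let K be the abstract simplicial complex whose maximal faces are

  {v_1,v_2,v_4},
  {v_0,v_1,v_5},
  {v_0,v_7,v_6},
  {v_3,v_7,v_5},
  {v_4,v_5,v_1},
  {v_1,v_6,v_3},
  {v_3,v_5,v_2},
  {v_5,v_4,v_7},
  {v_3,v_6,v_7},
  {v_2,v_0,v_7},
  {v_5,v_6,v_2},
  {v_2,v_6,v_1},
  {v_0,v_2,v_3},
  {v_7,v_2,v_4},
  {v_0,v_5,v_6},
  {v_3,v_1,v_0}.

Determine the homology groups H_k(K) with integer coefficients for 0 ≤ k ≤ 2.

H_0 = Z,  H_1 = Z^2,  H_2 = Z.

Fix the vertex order v_0 < v_1 < v_2 < v_3 < v_4 < v_5 < v_6 < v_7 and write every simplex with vertices in increasing order. Then dim K = 2 and the simplices of K are:

  0-simplices (8): [v_0], [v_1], [v_2], [v_3], [v_4], [v_5], [v_6], [v_7]
  1-simplices (24): (24 of them)
  2-simplices (16): (16 of them)

giving chain groups C_0 ≅ Z^8, C_1 ≅ Z^24, C_2 ≅ Z^16.

Boundary ∂_1: C_1 → C_0 sends each edge [p,q] (with p < q) to q − p.
This gives a 8×24 integer matrix of rank 7; reducing to Smith normal form yields diagonal entries (1,1,1,1,1,1,1).

Boundary ∂_2: C_2 → C_1 acts by ∂[p,q,r] = [q,r] − [p,r] + [p,q]. For instance
  ∂[v_0,v_5,v_6] = [v_5,v_6] − [v_0,v_6] + [v_0,v_5],
  ∂[v_2,v_3,v_5] = [v_3,v_5] − [v_2,v_5] + [v_2,v_3].
The 24×16 boundary matrix has rank 15 and Smith normal form diag(1,1,1,1,1,1,1,1,1,1,1,1,1,1,1).

Computing H_k = (kernel of ∂_k) / (image of ∂_{k+1}):

  H_0: rank C_0 − rank ∂_1 = 8 − 7 = 1, and the invariant factors of ∂_1 are all 1, so H_0 = Z.
  H_1: rank ker ∂_1 − rank ∂_2 = (24 − 7) − 15 = 2, and the invariant factors of ∂_2 are all 1, so H_1 = Z^2.
  H_2: rank ker ∂_2 − rank ∂_3 = (16 − 15) − 0 = 1, and there is no ∂_3, so H_2 = Z.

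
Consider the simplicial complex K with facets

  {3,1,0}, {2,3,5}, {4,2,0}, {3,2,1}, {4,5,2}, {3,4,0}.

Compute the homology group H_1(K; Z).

Order the vertices as 0 < 1 < 2 < 3 < 4 < 5. Listing each simplex with vertices in this order, K has dimension 2 with simplices:

  0-simplices (6): [0], [1], [2], [3], [4], [5]
  1-simplices (12): [0,1], [0,2], [0,3], [0,4], [1,2], [1,3], [2,3], [2,4], [2,5], [3,4], [3,5], [4,5]
  2-simplices (6): [0,1,3], [0,2,4], [0,3,4], [1,2,3], [2,3,5], [2,4,5]

giving chain groups C_0 ≅ Z^6, C_1 ≅ Z^12, C_2 ≅ Z^6.

The boundary map ∂_1: C_1 → C_0 maps an edge to its endpoints' difference, ∂[p,q] = q − p. For instance
  ∂[0,1] = [1] − [0].
This gives a 6×12 integer matrix of rank 5; reducing to Smith normal form yields diagonal entries (1,1,1,1,1).

Boundary ∂_2: C_2 → C_1 sends each 2-simplex [p,q,r] to [q,r] − [p,r] + [p,q]. For instance
  ∂[0,1,3] = [1,3] − [0,3] + [0,1],
  ∂[2,4,5] = [4,5] − [2,5] + [2,4].
The 12×6 boundary matrix has rank 6 and Smith normal form diag(1,1,1,1,1,1).

Computing H_k = (kernel of ∂_k) / (image of ∂_{k+1}):

  H_1: rank ker ∂_1 − rank ∂_2 = (12 − 5) − 6 = 1, and the invariant factors of ∂_2 are all 1, so H_1 = Z.

(K is a triangulation of the cylinder S^1 x I.)

H_1 ≅ Z.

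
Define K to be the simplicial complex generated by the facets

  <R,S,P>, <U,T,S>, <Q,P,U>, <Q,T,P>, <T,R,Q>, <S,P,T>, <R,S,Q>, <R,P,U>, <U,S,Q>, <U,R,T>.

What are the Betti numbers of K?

b_0 = 1, b_1 = 0, b_2 = 0.

Take the total order P < Q < R < S < T < U on the vertex set. Then K (dimension 2) consists of the simplices:

  0-simplices (6): P, Q, R, S, T, U
  1-simplices (15): PQ, PR, PS, PT, PU, QR, QS, QT, QU, RS, RT, RU, ST, SU, TU
  2-simplices (10): PQT, PQU, PRS, PRU, PST, QRS, QRT, QSU, RTU, STU

Hence C_0 ≅ Z^6, C_1 ≅ Z^15, C_2 ≅ Z^10.

Boundary ∂_1: C_1 → C_0 is given by ∂[p,q] = [q] − [p]. For instance
  ∂QR = R − Q.
The resulting 6×15 matrix has rank 5, and its Smith normal form has invariant factors (1,1,1,1,1).

The boundary map ∂_2: C_2 → C_1 maps a triangle to the signed sum of its edges. For instance
  ∂QSU = SU − QU + QS,
  ∂PQT = QT − PT + PQ.
This gives a 15×10 integer matrix of rank 10; reducing to Smith normal form yields diagonal entries (1,1,1,1,1,1,1,1,1,2).

Now H_k = ker ∂_k / im ∂_{k+1}, so:

  H_0: rank C_0 − rank ∂_1 = 6 − 5 = 1, and the invariant factors of ∂_1 are all 1, so H_0 ≅ Z.
  H_1: rank ker ∂_1 − rank ∂_2 = (15 − 5) − 10 = 0, and ∂_2 has invariant factor 2 > 1, so H_1 ≅ Z/2Z.
  H_2: rank ker ∂_2 − rank ∂_3 = (10 − 10) − 0 = 0, and there is no ∂_3, so H_2 ≅ 0.

As a check, the Euler characteristic is 6 − 15 + 10 = 1, which agrees with 1 − 0 + 0 = 1.

Hence the Betti numbers are b_0 = 1, b_1 = 0, b_2 = 0.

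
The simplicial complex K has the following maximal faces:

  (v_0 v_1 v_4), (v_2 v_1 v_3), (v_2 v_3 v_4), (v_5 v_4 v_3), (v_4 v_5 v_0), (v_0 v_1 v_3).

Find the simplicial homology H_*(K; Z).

H_0 ≅ Z,  H_1 ≅ Z,  H_2 = 0.

Order the vertices as v_0 < v_1 < v_2 < v_3 < v_4 < v_5. Listing each simplex with vertices in this order, K has dimension 2 with simplices:

  0-simplices (6): [v_0], [v_1], [v_2], [v_3], [v_4], [v_5]
  1-simplices (12): [v_0,v_1], [v_0,v_3], [v_0,v_4], [v_0,v_5], [v_1,v_2], [v_1,v_3], [v_1,v_4], [v_2,v_3], [v_2,v_4], [v_3,v_4], [v_3,v_5], [v_4,v_5]
  2-simplices (6): [v_0,v_1,v_3], [v_0,v_1,v_4], [v_0,v_4,v_5], [v_1,v_2,v_3], [v_2,v_3,v_4], [v_3,v_4,v_5]

giving chain groups C_0 ≅ Z^6, C_1 ≅ Z^12, C_2 ≅ Z^6.

∂_1: C_1 → C_0 maps an edge to its endpoints' difference, ∂[p,q] = q − p. For instance
  ∂[v_1,v_2] = [v_2] − [v_1].
The resulting 6×12 matrix has rank 5, and its Smith normal form has invariant factors (1,1,1,1,1).

The boundary map ∂_2: C_2 → C_1 acts by ∂[p,q,r] = [q,r] − [p,r] + [p,q]. For instance
  ∂[v_1,v_2,v_3] = [v_2,v_3] − [v_1,v_3] + [v_1,v_2],
  ∂[v_3,v_4,v_5] = [v_4,v_5] − [v_3,v_5] + [v_3,v_4].
As a 12×6 matrix over Z this has rank 6, with invariant factors (1,1,1,1,1,1).

From H_k ≅ ker(∂_k) / im(∂_{k+1}) we obtain:

  H_0: rank C_0 − rank ∂_1 = 6 − 5 = 1, and the invariant factors of ∂_1 are all 1, so H_0 = Z.
  H_1: rank ker ∂_1 − rank ∂_2 = (12 − 5) − 6 = 1, and the invariant factors of ∂_2 are all 1, so H_1 = Z.
  H_2: rank ker ∂_2 − rank ∂_3 = (6 − 6) − 0 = 0, and there is no ∂_3, so H_2 = 0.

As a check, the Euler characteristic is 6 − 12 + 6 = 0, which agrees with 1 − 1 + 0 = 0.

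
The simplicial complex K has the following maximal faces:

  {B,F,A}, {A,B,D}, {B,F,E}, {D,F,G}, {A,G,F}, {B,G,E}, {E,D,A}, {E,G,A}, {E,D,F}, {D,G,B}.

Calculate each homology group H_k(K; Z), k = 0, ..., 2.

H_0 = Z,  H_1 = Z/2,  H_2 = 0.

Take the total order A < B < D < E < F < G on the vertex set. Then K (dimension 2) consists of the simplices:

  0-simplices (6): A, B, D, E, F, G
  1-simplices (15): AB, AD, AE, AF, AG, BD, BE, BF, BG, DE, DF, DG, EF, EG, FG
  2-simplices (10): ABD, ABF, ADE, AEG, AFG, BDG, BEF, BEG, DEF, DFG

Hence C_0 ≅ Z^6, C_1 ≅ Z^15, C_2 ≅ Z^10.

Boundary ∂_1: C_1 → C_0 is given by ∂[p,q] = [q] − [p]. For instance
  ∂AG = G − A.
The resulting 6×15 matrix has rank 5, and its Smith normal form has invariant factors (1,1,1,1,1).

Boundary ∂_2: C_2 → C_1 acts by ∂[p,q,r] = [q,r] − [p,r] + [p,q]. For instance
  ∂BDG = DG − BG + BD,
  ∂BEF = EF − BF + BE.
This gives a 15×10 integer matrix of rank 10; reducing to Smith normal form yields diagonal entries (1,1,1,1,1,1,1,1,1,2).

Computing H_k = (kernel of ∂_k) / (image of ∂_{k+1}):

  H_0: rank C_0 − rank ∂_1 = 6 − 5 = 1, and the invariant factors of ∂_1 are all 1, so H_0 = Z.
  H_1: rank ker ∂_1 − rank ∂_2 = (15 − 5) − 10 = 0, and ∂_2 has invariant factor 2 > 1, so H_1 = Z/2.
  H_2: rank ker ∂_2 − rank ∂_3 = (10 − 10) − 0 = 0, and there is no ∂_3, so H_2 = 0.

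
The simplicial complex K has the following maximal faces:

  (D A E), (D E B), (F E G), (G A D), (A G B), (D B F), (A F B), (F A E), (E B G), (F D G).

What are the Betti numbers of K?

Fix the vertex order A < B < D < E < F < G and write every simplex with vertices in increasing order. Then dim K = 2 and the simplices of K are:

  0-simplices (6): A, B, D, E, F, G
  1-simplices (15): AB, AD, AE, AF, AG, BD, BE, BF, BG, DE, DF, DG, EF, EG, FG
  2-simplices (10): ABF, ABG, ADE, ADG, AEF, BDE, BDF, BEG, DFG, EFG

Hence C_0 ≅ Z^6, C_1 ≅ Z^15, C_2 ≅ Z^10.

The boundary map ∂_1: C_1 → C_0 sends each edge [p,q] (with p < q) to q − p. For instance
  ∂BD = D − B.
This gives a 6×15 integer matrix of rank 5; reducing to Smith normal form yields diagonal entries (1,1,1,1,1).

∂_2: C_2 → C_1 acts by ∂[p,q,r] = [q,r] − [p,r] + [p,q]. For instance
  ∂AEF = EF − AF + AE,
  ∂EFG = FG − EG + EF.
This gives a 15×10 integer matrix of rank 10; reducing to Smith normal form yields diagonal entries (1,1,1,1,1,1,1,1,1,2).

Reading off H_k = ker ∂_k / im ∂_{k+1}:

  H_0: rank C_0 − rank ∂_1 = 6 − 5 = 1, and the invariant factors of ∂_1 are all 1, so H_0 = Z.
  H_1: rank ker ∂_1 − rank ∂_2 = (15 − 5) − 10 = 0, and ∂_2 has invariant factor 2 > 1, so H_1 = Z/2.
  H_2: rank ker ∂_2 − rank ∂_3 = (10 − 10) − 0 = 0, and there is no ∂_3, so H_2 = 0.

As a check, the Euler characteristic is 6 − 15 + 10 = 1, which agrees with 1 − 0 + 0 = 1.
(K is a triangulation of the real projective plane RP^2.)

Hence the Betti numbers are b_0 = 1, b_1 = 0, b_2 = 0.

b_0 = 1, b_1 = 0, b_2 = 0.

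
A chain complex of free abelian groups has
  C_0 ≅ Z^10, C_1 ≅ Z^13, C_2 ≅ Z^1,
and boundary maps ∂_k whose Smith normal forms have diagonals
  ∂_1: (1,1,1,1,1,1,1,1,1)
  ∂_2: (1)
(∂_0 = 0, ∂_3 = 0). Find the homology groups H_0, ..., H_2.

H_0 = Z,  H_1 = Z^3,  H_2 = 0.

H_0: b_0 = 10 − 0 − 9 = 1; torsion from ∂_1 factors > 1: none. So H_0 = Z.
H_1: b_1 = 13 − 9 − 1 = 3; torsion from ∂_2 factors > 1: none. So H_1 = Z^3.
H_2: b_2 = 1 − 1 − 0 = 0; torsion from ∂_3 factors > 1: none. So H_2 = 0.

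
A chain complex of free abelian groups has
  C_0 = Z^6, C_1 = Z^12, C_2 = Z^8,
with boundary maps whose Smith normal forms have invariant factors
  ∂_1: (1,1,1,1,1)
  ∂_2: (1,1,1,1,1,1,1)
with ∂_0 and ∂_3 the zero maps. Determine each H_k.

H_0: b_0 = 6 − 0 − 5 = 1; torsion from ∂_1 factors > 1: none. So H_0 = Z.
H_1: b_1 = 12 − 5 − 7 = 0; torsion from ∂_2 factors > 1: none. So H_1 = 0.
H_2: b_2 = 8 − 7 − 0 = 1; torsion from ∂_3 factors > 1: none. So H_2 = Z.

H_0 = Z,  H_1 = 0,  H_2 = Z.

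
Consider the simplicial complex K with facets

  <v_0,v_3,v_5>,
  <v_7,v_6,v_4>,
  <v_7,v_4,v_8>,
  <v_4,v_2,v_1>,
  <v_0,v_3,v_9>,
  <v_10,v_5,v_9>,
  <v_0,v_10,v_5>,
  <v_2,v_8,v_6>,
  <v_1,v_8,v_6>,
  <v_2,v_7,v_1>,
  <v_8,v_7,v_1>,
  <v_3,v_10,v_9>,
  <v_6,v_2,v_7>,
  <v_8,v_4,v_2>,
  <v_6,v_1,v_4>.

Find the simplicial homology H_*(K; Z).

H_0 ≅ Z^2,  H_1 ≅ Z ⊕ Z/2Z,  H_2 = 0.

We work with the vertex ordering v_0 < v_1 < v_2 < v_3 < v_4 < v_5 < v_6 < v_7 < v_8 < v_9 < v_10. The simplices of K, each written with vertices in increasing order, are:

  0-simplices (11): [v_0], [v_1], [v_2], [v_3], [v_4], [v_5], [v_6], [v_7], [v_8], [v_9], [v_10]
  1-simplices (25): (25 of them)
  2-simplices (15): (15 of them)

so the chain groups are C_0 ≅ Z^11, C_1 ≅ Z^25, C_2 ≅ Z^15.

Boundary ∂_1: C_1 → C_0 sends each edge [p,q] (with p < q) to q − p.
The 11×25 boundary matrix has rank 9 and Smith normal form diag(1,1,1,1,1,1,1,1,1).

Boundary ∂_2: C_2 → C_1 sends each 2-simplex [p,q,r] to [q,r] − [p,r] + [p,q]. For instance
  ∂[v_0,v_3,v_9] = [v_3,v_9] − [v_0,v_9] + [v_0,v_3],
  ∂[v_2,v_6,v_7] = [v_6,v_7] − [v_2,v_7] + [v_2,v_6].
The 25×15 boundary matrix has rank 15 and Smith normal form diag(1,1,1,1,1,1,1,1,1,1,1,1,1,1,2).

From H_k ≅ ker(∂_k) / im(∂_{k+1}) we obtain:

  H_0: rank C_0 − rank ∂_1 = 11 − 9 = 2, and the invariant factors of ∂_1 are all 1, so H_0 = Z^2.
  H_1: rank ker ∂_1 − rank ∂_2 = (25 − 9) − 15 = 1, and ∂_2 has invariant factor 2 > 1, so H_1 = Z ⊕ Z/2Z.
  H_2: rank ker ∂_2 − rank ∂_3 = (15 − 15) − 0 = 0, and there is no ∂_3, so H_2 = 0.

As a check, the Euler characteristic is 11 − 25 + 15 = 1, which agrees with 2 − 1 + 0 = 1.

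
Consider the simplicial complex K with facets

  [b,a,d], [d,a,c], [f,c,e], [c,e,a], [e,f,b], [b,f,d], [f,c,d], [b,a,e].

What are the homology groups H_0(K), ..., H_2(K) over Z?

K has 6 vertices, 12 edges, 8 triangles.
rank ∂_0 = 0, rank ∂_1 = 5 ⇒ b_0 = 6 − 0 − 5 = 1; all invariant factors of ∂_1 are 1 so no torsion. So H_0 = Z.
rank ∂_1 = 5, rank ∂_2 = 7 ⇒ b_1 = 12 − 5 − 7 = 0; all invariant factors of ∂_2 are 1 so no torsion. So H_1 = 0.
rank ∂_2 = 7, rank ∂_3 = 0 ⇒ b_2 = 8 − 7 − 0 = 1. So H_2 = Z.

H_0 ≅ Z,  H_1 = 0,  H_2 ≅ Z.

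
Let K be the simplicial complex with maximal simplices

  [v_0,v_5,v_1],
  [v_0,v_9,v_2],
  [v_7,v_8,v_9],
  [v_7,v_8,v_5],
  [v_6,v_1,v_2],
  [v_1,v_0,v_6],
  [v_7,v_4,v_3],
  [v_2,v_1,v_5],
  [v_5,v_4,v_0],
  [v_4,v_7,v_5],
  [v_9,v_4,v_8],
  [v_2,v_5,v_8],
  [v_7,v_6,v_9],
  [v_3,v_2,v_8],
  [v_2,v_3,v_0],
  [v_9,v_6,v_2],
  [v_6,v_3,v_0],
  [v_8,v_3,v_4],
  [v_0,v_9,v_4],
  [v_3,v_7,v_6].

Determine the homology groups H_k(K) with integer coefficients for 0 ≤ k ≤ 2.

H_0 = Z,  H_1 = Z × Z/2,  H_2 = 0.

Order the vertices as v_0 < v_1 < v_2 < v_3 < v_4 < v_5 < v_6 < v_7 < v_8 < v_9. Listing each simplex with vertices in this order, K has dimension 2 with simplices:

  0-simplices (10): [v_0], [v_1], [v_2], [v_3], [v_4], [v_5], [v_6], [v_7], [v_8], [v_9]
  1-simplices (30): (30 of them)
  2-simplices (20): (20 of them)

so the chain groups are C_0 ≅ Z^10, C_1 ≅ Z^30, C_2 ≅ Z^20.

∂_1: C_1 → C_0 maps an edge to its endpoints' difference, ∂[p,q] = q − p.
The 10×30 boundary matrix has rank 9 and Smith normal form diag(1,1,1,1,1,1,1,1,1).

∂_2: C_2 → C_1 sends each 2-simplex [p,q,r] to [q,r] − [p,r] + [p,q]. For instance
  ∂[v_3,v_4,v_7] = [v_4,v_7] − [v_3,v_7] + [v_3,v_4],
  ∂[v_4,v_8,v_9] = [v_8,v_9] − [v_4,v_9] + [v_4,v_8].
The 30×20 boundary matrix has rank 20 and Smith normal form diag(1,1,1,1,1,1,1,1,1,1,1,1,1,1,1,1,1,1,1,2).

Computing H_k = (kernel of ∂_k) / (image of ∂_{k+1}):

  H_0: rank C_0 − rank ∂_1 = 10 − 9 = 1, and the invariant factors of ∂_1 are all 1, so H_0 ≅ Z.
  H_1: rank ker ∂_1 − rank ∂_2 = (30 − 9) − 20 = 1, and ∂_2 has invariant factor 2 > 1, so H_1 ≅ Z × Z/2.
  H_2: rank ker ∂_2 − rank ∂_3 = (20 − 20) − 0 = 0, and there is no ∂_3, so H_2 ≅ 0.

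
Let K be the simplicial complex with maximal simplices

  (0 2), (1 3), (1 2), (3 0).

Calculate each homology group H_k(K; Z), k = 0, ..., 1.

Take the total order 0 < 1 < 2 < 3 on the vertex set. Then K (dimension 1) consists of the simplices:

  0-simplices (4): [0], [1], [2], [3]
  1-simplices (4): [0,2], [0,3], [1,2], [1,3]

Hence C_0 ≅ Z^4, C_1 ≅ Z^4.

The boundary map ∂_1: C_1 → C_0 sends each edge [p,q] (with p < q) to q − p.
The 4×4 boundary matrix has rank 3 and Smith normal form diag(1,1,1).

Computing H_k = (kernel of ∂_k) / (image of ∂_{k+1}):

  H_0: rank C_0 − rank ∂_1 = 4 − 3 = 1, and the invariant factors of ∂_1 are all 1, so H_0 ≅ Z.
  H_1: rank ker ∂_1 − rank ∂_2 = (4 − 3) − 0 = 1, and there is no ∂_2, so H_1 ≅ Z.

H_0 = Z,  H_1 = Z.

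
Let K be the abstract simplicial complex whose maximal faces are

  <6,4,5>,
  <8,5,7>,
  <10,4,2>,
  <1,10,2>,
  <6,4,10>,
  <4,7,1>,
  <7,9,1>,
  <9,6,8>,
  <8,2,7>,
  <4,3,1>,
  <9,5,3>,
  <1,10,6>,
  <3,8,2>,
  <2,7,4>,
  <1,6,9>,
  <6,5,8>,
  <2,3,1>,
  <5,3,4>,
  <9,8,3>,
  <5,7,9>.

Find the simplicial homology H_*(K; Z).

H_0 ≅ Z,  H_1 ≅ Z ⊕ Z/2Z,  H_2 = 0.

We work with the vertex ordering 1 < 2 < 3 < 4 < 5 < 6 < 7 < 8 < 9 < 10. The simplices of K, each written with vertices in increasing order, are:

  0-simplices (10): [1], [2], [3], [4], [5], [6], [7], [8], [9], [10]
  1-simplices (30): (30 of them)
  2-simplices (20): (20 of them)

giving chain groups C_0 ≅ Z^10, C_1 ≅ Z^30, C_2 ≅ Z^20.

Boundary ∂_1: C_1 → C_0 is given by ∂[p,q] = [q] − [p].
As a 10×30 matrix over Z this has rank 9, with invariant factors (1,1,1,1,1,1,1,1,1).

Boundary ∂_2: C_2 → C_1 sends each 2-simplex [p,q,r] to [q,r] − [p,r] + [p,q]. For instance
  ∂[1,2,3] = [2,3] − [1,3] + [1,2],
  ∂[3,8,9] = [8,9] − [3,9] + [3,8].
As a 30×20 matrix over Z this has rank 20, with invariant factors (1,1,1,1,1,1,1,1,1,1,1,1,1,1,1,1,1,1,1,2).

Computing H_k = (kernel of ∂_k) / (image of ∂_{k+1}):

  H_0: rank C_0 − rank ∂_1 = 10 − 9 = 1, and the invariant factors of ∂_1 are all 1, so H_0 = Z.
  H_1: rank ker ∂_1 − rank ∂_2 = (30 − 9) − 20 = 1, and ∂_2 has invariant factor 2 > 1, so H_1 = Z ⊕ Z/2Z.
  H_2: rank ker ∂_2 − rank ∂_3 = (20 − 20) − 0 = 0, and there is no ∂_3, so H_2 = 0.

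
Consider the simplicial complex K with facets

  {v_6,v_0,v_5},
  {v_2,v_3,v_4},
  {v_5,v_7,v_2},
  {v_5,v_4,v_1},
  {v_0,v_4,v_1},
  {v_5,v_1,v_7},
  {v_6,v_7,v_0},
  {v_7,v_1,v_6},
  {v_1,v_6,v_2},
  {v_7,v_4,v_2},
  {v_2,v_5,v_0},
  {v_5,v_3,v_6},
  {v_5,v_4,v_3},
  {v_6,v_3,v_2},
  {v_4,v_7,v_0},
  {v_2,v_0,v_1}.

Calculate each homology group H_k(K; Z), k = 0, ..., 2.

H_0 ≅ Z,  H_1 ≅ Z^2,  H_2 ≅ Z.

Fix the vertex order v_0 < v_1 < v_2 < v_3 < v_4 < v_5 < v_6 < v_7 and write every simplex with vertices in increasing order. Then dim K = 2 and the simplices of K are:

  0-simplices (8): [v_0], [v_1], [v_2], [v_3], [v_4], [v_5], [v_6], [v_7]
  1-simplices (24): (24 of them)
  2-simplices (16): (16 of them)

so the chain groups are C_0 ≅ Z^8, C_1 ≅ Z^24, C_2 ≅ Z^16.

∂_1: C_1 → C_0 sends each edge [p,q] (with p < q) to q − p. For instance
  ∂[v_3,v_4] = [v_4] − [v_3].
As a 8×24 matrix over Z this has rank 7, with invariant factors (1,1,1,1,1,1,1).

∂_2: C_2 → C_1 maps a triangle to the signed sum of its edges. For instance
  ∂[v_0,v_2,v_5] = [v_2,v_5] − [v_0,v_5] + [v_0,v_2],
  ∂[v_0,v_6,v_7] = [v_6,v_7] − [v_0,v_7] + [v_0,v_6].
As a 24×16 matrix over Z this has rank 15, with invariant factors (1,1,1,1,1,1,1,1,1,1,1,1,1,1,1).

Reading off H_k = ker ∂_k / im ∂_{k+1}:

  H_0: rank C_0 − rank ∂_1 = 8 − 7 = 1, and the invariant factors of ∂_1 are all 1, so H_0 ≅ Z.
  H_1: rank ker ∂_1 − rank ∂_2 = (24 − 7) − 15 = 2, and the invariant factors of ∂_2 are all 1, so H_1 ≅ Z^2.
  H_2: rank ker ∂_2 − rank ∂_3 = (16 − 15) − 0 = 1, and there is no ∂_3, so H_2 ≅ Z.

As a check, the Euler characteristic is 8 − 24 + 16 = 0, which agrees with 1 − 2 + 1 = 0.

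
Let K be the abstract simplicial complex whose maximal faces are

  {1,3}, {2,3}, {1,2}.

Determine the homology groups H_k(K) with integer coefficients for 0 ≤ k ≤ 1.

Fix the vertex order 1 < 2 < 3 and write every simplex with vertices in increasing order. Then dim K = 1 and the simplices of K are:

  0-simplices (3): [1], [2], [3]
  1-simplices (3): [1,2], [1,3], [2,3]

giving chain groups C_0 ≅ Z^3, C_1 ≅ Z^3.

Boundary ∂_1: C_1 → C_0 sends each edge [p,q] (with p < q) to q − p. For instance
  ∂[2,3] = [3] − [2].
As a 3×3 matrix over Z this has rank 2, with invariant factors (1,1).

Reading off H_k = ker ∂_k / im ∂_{k+1}:

  H_0: rank C_0 − rank ∂_1 = 3 − 2 = 1, and the invariant factors of ∂_1 are all 1, so H_0 ≅ Z.
  H_1: rank ker ∂_1 − rank ∂_2 = (3 − 2) − 0 = 1, and there is no ∂_2, so H_1 ≅ Z.

As a check, the Euler characteristic is 3 − 3 = 0, which agrees with 1 − 1 = 0.
(K is a triangulation of the circle S^1.)

H_0 ≅ Z,  H_1 ≅ Z.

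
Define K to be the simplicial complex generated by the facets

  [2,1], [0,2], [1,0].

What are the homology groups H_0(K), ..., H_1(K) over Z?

K has 3 vertices, 3 edges.
rank ∂_0 = 0, rank ∂_1 = 2 ⇒ b_0 = 3 − 0 − 2 = 1; all invariant factors of ∂_1 are 1 so no torsion. So H_0 = Z.
rank ∂_1 = 2, rank ∂_2 = 0 ⇒ b_1 = 3 − 2 − 0 = 1. So H_1 = Z.

H_0 = Z,  H_1 = Z.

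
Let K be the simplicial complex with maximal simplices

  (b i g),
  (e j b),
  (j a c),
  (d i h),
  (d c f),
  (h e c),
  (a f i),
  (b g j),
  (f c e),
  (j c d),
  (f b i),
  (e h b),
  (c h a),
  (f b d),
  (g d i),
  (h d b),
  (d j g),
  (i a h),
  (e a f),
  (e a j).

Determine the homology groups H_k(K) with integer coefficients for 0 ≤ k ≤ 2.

Take the total order a < b < c < d < e < f < g < h < i < j on the vertex set. Then K (dimension 2) consists of the simplices:

  0-simplices (10): a, b, c, d, e, f, g, h, i, j
  1-simplices (30): ac, ae, af, ah, ai, aj, bd, be, bf, bg, bh, bi, bj, cd, ce, cf, ch, cj, df, dg, dh, di, dj, ef, eh, ej, fi, gi, gj, hi
  2-simplices (20): ach, acj, aef, aej, afi, ahi, bdf, bdh, beh, bej, bfi, bgi, bgj, cdf, cdj, cef, ceh, dgi, dgj, dhi

so the chain groups are C_0 ≅ Z^10, C_1 ≅ Z^30, C_2 ≅ Z^20.

Boundary ∂_1: C_1 → C_0 is given by ∂[p,q] = [q] − [p]. For instance
  ∂bg = g − b.
As a 10×30 matrix over Z this has rank 9, with invariant factors (1,1,1,1,1,1,1,1,1).

The boundary map ∂_2: C_2 → C_1 sends each 2-simplex [p,q,r] to [q,r] − [p,r] + [p,q]. For instance
  ∂dgi = gi − di + dg,
  ∂bgj = gj − bj + bg.
The resulting 30×20 matrix has rank 20, and its Smith normal form has invariant factors (1,1,1,1,1,1,1,1,1,1,1,1,1,1,1,1,1,1,1,2).

Computing H_k = (kernel of ∂_k) / (image of ∂_{k+1}):

  H_0: rank C_0 − rank ∂_1 = 10 − 9 = 1, and the invariant factors of ∂_1 are all 1, so H_0 ≅ Z.
  H_1: rank ker ∂_1 − rank ∂_2 = (30 − 9) − 20 = 1, and ∂_2 has invariant factor 2 > 1, so H_1 ≅ Z ⊕ Z/2.
  H_2: rank ker ∂_2 − rank ∂_3 = (20 − 20) − 0 = 0, and there is no ∂_3, so H_2 ≅ 0.

As a check, the Euler characteristic is 10 − 30 + 20 = 0, which agrees with 1 − 1 + 0 = 0.
(K is a triangulation of the Klein bottle.)

H_0 ≅ Z,  H_1 ≅ Z ⊕ Z/2,  H_2 = 0.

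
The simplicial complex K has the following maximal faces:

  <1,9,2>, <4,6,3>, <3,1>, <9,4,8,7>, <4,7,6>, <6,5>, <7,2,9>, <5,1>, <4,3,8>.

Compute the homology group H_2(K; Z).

We work with the vertex ordering 1 < 2 < 3 < 4 < 5 < 6 < 7 < 8 < 9. The simplices of K, each written with vertices in increasing order, are:

  0-simplices (9): [1], [2], [3], [4], [5], [6], [7], [8], [9]
  1-simplices (18): [1,2], [1,3], [1,5], [1,9], [2,7], [2,9], [3,4], [3,6], [3,8], [4,6], [4,7], [4,8], [4,9], [5,6], [6,7], [7,8], [7,9], [8,9]
  2-simplices (9): [1,2,9], [2,7,9], [3,4,6], [3,4,8], [4,6,7], [4,7,8], [4,7,9], [4,8,9], [7,8,9]
  3-simplices (1): [4,7,8,9]

giving chain groups C_0 ≅ Z^9, C_1 ≅ Z^18, C_2 ≅ Z^9, C_3 ≅ Z^1.

The boundary map ∂_1: C_1 → C_0 maps an edge to its endpoints' difference, ∂[p,q] = q − p. For instance
  ∂[6,7] = [7] − [6].
The resulting 9×18 matrix has rank 8, and its Smith normal form has invariant factors (1,1,1,1,1,1,1,1).

The boundary map ∂_2: C_2 → C_1 sends each 2-simplex [p,q,r] to [q,r] − [p,r] + [p,q]. For instance
  ∂[2,7,9] = [7,9] − [2,9] + [2,7],
  ∂[7,8,9] = [8,9] − [7,9] + [7,8].
This gives a 18×9 integer matrix of rank 8; reducing to Smith normal form yields diagonal entries (1,1,1,1,1,1,1,1).

∂_3: C_3 → C_2 sends each 3-simplex σ to the alternating sum Σ_i (−1)^i (σ with its i-th vertex removed). For instance
  ∂[4,7,8,9] = [7,8,9] − [4,8,9] + [4,7,9] − [4,7,8].
The resulting 9×1 matrix has rank 1, and its Smith normal form has invariant factors (1).

Now H_k = ker ∂_k / im ∂_{k+1}, so:

  H_2: rank ker ∂_2 − rank ∂_3 = (9 − 8) − 1 = 0, and the invariant factors of ∂_3 are all 1, so H_2 = 0.

H_2 = 0.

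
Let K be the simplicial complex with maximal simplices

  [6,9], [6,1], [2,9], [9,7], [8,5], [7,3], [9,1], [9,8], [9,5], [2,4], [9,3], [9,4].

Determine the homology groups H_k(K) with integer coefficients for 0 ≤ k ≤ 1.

K has 9 vertices, 12 edges.
rank ∂_0 = 0, rank ∂_1 = 8 ⇒ b_0 = 9 − 0 − 8 = 1; all invariant factors of ∂_1 are 1 so no torsion. So H_0 ≅ Z.
rank ∂_1 = 8, rank ∂_2 = 0 ⇒ b_1 = 12 − 8 − 0 = 4. So H_1 ≅ Z^4.

H_0 = Z,  H_1 = Z^4.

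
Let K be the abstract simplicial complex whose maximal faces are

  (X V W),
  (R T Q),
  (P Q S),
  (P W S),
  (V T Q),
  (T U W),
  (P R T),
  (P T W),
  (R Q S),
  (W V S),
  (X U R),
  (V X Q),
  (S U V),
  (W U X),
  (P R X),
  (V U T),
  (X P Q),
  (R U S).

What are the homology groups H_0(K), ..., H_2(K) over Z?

Fix the vertex order P < Q < R < S < T < U < V < W < X and write every simplex with vertices in increasing order. Then dim K = 2 and the simplices of K are:

  0-simplices (9): P, Q, R, S, T, U, V, W, X
  1-simplices (27): PQ, PR, PS, PT, PW, PX, QR, QS, QT, QV, QX, RS, RT, RU, RX, SU, SV, SW, TU, TV, TW, UV, UW, UX, VW, VX, WX
  2-simplices (18): PQS, PQX, PRT, PRX, PSW, PTW, QRS, QRT, QTV, QVX, RSU, RUX, SUV, SVW, TUV, TUW, UWX, VWX

Hence C_0 ≅ Z^9, C_1 ≅ Z^27, C_2 ≅ Z^18.

∂_1: C_1 → C_0 maps an edge to its endpoints' difference, ∂[p,q] = q − p.
The resulting 9×27 matrix has rank 8, and its Smith normal form has invariant factors (1,1,1,1,1,1,1,1).

Boundary ∂_2: C_2 → C_1 maps a triangle to the signed sum of its edges. For instance
  ∂QTV = TV − QV + QT,
  ∂PTW = TW − PW + PT.
The resulting 27×18 matrix has rank 18, and its Smith normal form has invariant factors (1,1,1,1,1,1,1,1,1,1,1,1,1,1,1,1,1,2).

Reading off H_k = ker ∂_k / im ∂_{k+1}:

  H_0: rank C_0 − rank ∂_1 = 9 − 8 = 1, and the invariant factors of ∂_1 are all 1, so H_0 ≅ Z.
  H_1: rank ker ∂_1 − rank ∂_2 = (27 − 8) − 18 = 1, and ∂_2 has invariant factor 2 > 1, so H_1 ≅ Z ⊕ Z_2.
  H_2: rank ker ∂_2 − rank ∂_3 = (18 − 18) − 0 = 0, and there is no ∂_3, so H_2 ≅ 0.

H_0 = Z,  H_1 = Z ⊕ Z_2,  H_2 = 0.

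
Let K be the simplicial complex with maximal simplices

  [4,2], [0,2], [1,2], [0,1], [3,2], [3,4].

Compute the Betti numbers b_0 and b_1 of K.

Take the total order 0 < 1 < 2 < 3 < 4 on the vertex set. Then K (dimension 1) consists of the simplices:

  0-simplices (5): [0], [1], [2], [3], [4]
  1-simplices (6): [0,1], [0,2], [1,2], [2,3], [2,4], [3,4]

Hence C_0 ≅ Z^5, C_1 ≅ Z^6.

Boundary ∂_1: C_1 → C_0 is given by ∂[p,q] = [q] − [p]. For instance
  ∂[1,2] = [2] − [1].
As a 5×6 matrix over Z this has rank 4, with invariant factors (1,1,1,1).

From H_k ≅ ker(∂_k) / im(∂_{k+1}) we obtain:

  H_0: rank C_0 − rank ∂_1 = 5 − 4 = 1, and the invariant factors of ∂_1 are all 1, so H_0 = Z.
  H_1: rank ker ∂_1 − rank ∂_2 = (6 − 4) − 0 = 2, and there is no ∂_2, so H_1 = Z^2.

(K is a triangulation of a wedge of 2 circles.)

Hence the Betti numbers are b_0 = 1, b_1 = 2.

b_0 = 1, b_1 = 2.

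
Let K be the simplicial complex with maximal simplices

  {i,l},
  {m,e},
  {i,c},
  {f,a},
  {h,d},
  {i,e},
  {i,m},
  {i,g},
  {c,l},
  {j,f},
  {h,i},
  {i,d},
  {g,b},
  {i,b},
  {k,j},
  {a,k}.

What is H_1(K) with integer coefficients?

We work with the vertex ordering a < b < c < d < e < f < g < h < i < j < k < l < m. The simplices of K, each written with vertices in increasing order, are:

  0-simplices (13): a, b, c, d, e, f, g, h, i, j, k, l, m
  1-simplices (16): af, ak, bg, bi, ci, cl, dh, di, ei, em, fj, gi, hi, il, im, jk

Hence C_0 ≅ Z^13, C_1 ≅ Z^16.

Boundary ∂_1: C_1 → C_0 is given by ∂[p,q] = [q] − [p]. For instance
  ∂cl = l − c.
As a 13×16 matrix over Z this has rank 11, with invariant factors (1,1,1,1,1,1,1,1,1,1,1).

Now H_k = ker ∂_k / im ∂_{k+1}, so:

  H_1: rank ker ∂_1 − rank ∂_2 = (16 − 11) − 0 = 5, and there is no ∂_2, so H_1 ≅ Z^5.

H_1 ≅ Z^5.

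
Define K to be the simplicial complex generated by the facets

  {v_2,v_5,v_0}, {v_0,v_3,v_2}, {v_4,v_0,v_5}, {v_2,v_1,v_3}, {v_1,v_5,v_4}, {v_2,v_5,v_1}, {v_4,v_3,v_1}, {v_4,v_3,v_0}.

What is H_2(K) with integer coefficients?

H_2 = Z.

Order the vertices as v_0 < v_1 < v_2 < v_3 < v_4 < v_5. Listing each simplex with vertices in this order, K has dimension 2 with simplices:

  0-simplices (6): [v_0], [v_1], [v_2], [v_3], [v_4], [v_5]
  1-simplices (12): [v_0,v_2], [v_0,v_3], [v_0,v_4], [v_0,v_5], [v_1,v_2], [v_1,v_3], [v_1,v_4], [v_1,v_5], [v_2,v_3], [v_2,v_5], [v_3,v_4], [v_4,v_5]
  2-simplices (8): [v_0,v_2,v_3], [v_0,v_2,v_5], [v_0,v_3,v_4], [v_0,v_4,v_5], [v_1,v_2,v_3], [v_1,v_2,v_5], [v_1,v_3,v_4], [v_1,v_4,v_5]

so the chain groups are C_0 ≅ Z^6, C_1 ≅ Z^12, C_2 ≅ Z^8.

Boundary ∂_1: C_1 → C_0 maps an edge to its endpoints' difference, ∂[p,q] = q − p.
The resulting 6×12 matrix has rank 5, and its Smith normal form has invariant factors (1,1,1,1,1).

The boundary map ∂_2: C_2 → C_1 acts by ∂[p,q,r] = [q,r] − [p,r] + [p,q]. For instance
  ∂[v_1,v_4,v_5] = [v_4,v_5] − [v_1,v_5] + [v_1,v_4],
  ∂[v_0,v_3,v_4] = [v_3,v_4] − [v_0,v_4] + [v_0,v_3].
The 12×8 boundary matrix has rank 7 and Smith normal form diag(1,1,1,1,1,1,1).

Reading off H_k = ker ∂_k / im ∂_{k+1}:

  H_2: rank ker ∂_2 − rank ∂_3 = (8 − 7) − 0 = 1, and there is no ∂_3, so H_2 ≅ Z.

(K is a triangulation of the 2-sphere S^2.)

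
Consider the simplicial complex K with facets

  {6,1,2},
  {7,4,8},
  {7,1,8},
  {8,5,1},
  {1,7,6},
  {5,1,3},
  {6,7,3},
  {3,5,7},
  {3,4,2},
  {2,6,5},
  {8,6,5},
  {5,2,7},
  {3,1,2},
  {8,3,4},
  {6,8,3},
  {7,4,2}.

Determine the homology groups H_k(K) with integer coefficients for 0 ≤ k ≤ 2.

We work with the vertex ordering 1 < 2 < 3 < 4 < 5 < 6 < 7 < 8. The simplices of K, each written with vertices in increasing order, are:

  0-simplices (8): [1], [2], [3], [4], [5], [6], [7], [8]
  1-simplices (24): (24 of them)
  2-simplices (16): [1,2,3], [1,2,6], [1,3,5], [1,5,8], [1,6,7], [1,7,8], [2,3,4], [2,4,7], [2,5,6], [2,5,7], [3,4,8], [3,5,7], [3,6,7], [3,6,8], [4,7,8], [5,6,8]

Hence C_0 ≅ Z^8, C_1 ≅ Z^24, C_2 ≅ Z^16.

The boundary map ∂_1: C_1 → C_0 is given by ∂[p,q] = [q] − [p]. For instance
  ∂[5,8] = [8] − [5].
As a 8×24 matrix over Z this has rank 7, with invariant factors (1,1,1,1,1,1,1).

The boundary map ∂_2: C_2 → C_1 sends each 2-simplex [p,q,r] to [q,r] − [p,r] + [p,q]. For instance
  ∂[3,6,7] = [6,7] − [3,7] + [3,6],
  ∂[2,3,4] = [3,4] − [2,4] + [2,3].
The resulting 24×16 matrix has rank 15, and its Smith normal form has invariant factors (1,1,1,1,1,1,1,1,1,1,1,1,1,1,1).

Computing H_k = (kernel of ∂_k) / (image of ∂_{k+1}):

  H_0: rank C_0 − rank ∂_1 = 8 − 7 = 1, and the invariant factors of ∂_1 are all 1, so H_0 = Z.
  H_1: rank ker ∂_1 − rank ∂_2 = (24 − 7) − 15 = 2, and the invariant factors of ∂_2 are all 1, so H_1 = Z^2.
  H_2: rank ker ∂_2 − rank ∂_3 = (16 − 15) − 0 = 1, and there is no ∂_3, so H_2 = Z.

(K is a triangulation of the torus T^2.)

H_0 = Z,  H_1 = Z^2,  H_2 = Z.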